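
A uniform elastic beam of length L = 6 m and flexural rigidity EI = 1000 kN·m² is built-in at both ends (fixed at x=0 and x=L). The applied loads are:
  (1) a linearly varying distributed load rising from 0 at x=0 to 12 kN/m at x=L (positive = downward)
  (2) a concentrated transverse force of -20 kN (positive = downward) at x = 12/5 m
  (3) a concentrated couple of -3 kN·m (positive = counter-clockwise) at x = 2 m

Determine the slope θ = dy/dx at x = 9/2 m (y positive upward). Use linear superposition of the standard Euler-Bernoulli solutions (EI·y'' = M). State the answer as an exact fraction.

θ(9/2) = 2829/1600000 rad

Load 1 — triangular load w₀=12 kN/m (0→w₀ over full span):
  θ_1 = -w₀(2x(L-x)(L-2x)(x+2L)+x²(L-x)²)/(120LEI) = -12·(2·(9/2)·(6-(9/2))·(6-2·(9/2))·((9/2)+2·6)+(9/2)²·(6-(9/2))²)/(120·6·1000) = 3321/320000 rad
Load 2 — point force P=-20 kN at a=12/5 m (b=L-a=18/5):
  θ_2 = Pa²(L-x)(2bL-(3b+a)(L-x))/(2L³EI)  [x>a] = (-20)·(12/5)²·(6-(9/2))·(2·(18/5)·6-(3·(18/5)+(12/5))·(6-(9/2)))/(2·6³·1000) = -117/12500 rad
Load 3 — applied couple M₀=-3 kN·m at a=2 m (b=L-a=4):
  θ_3 = (R_Ax²/2 - M_Ax - M₀(x-a))/EI  [x>a] with R_A=-2/3, M_A=0 = ((-2/3)·(9/2)²/2 - 0·(9/2) - (-3)·((9/2)-2))/1000 = 3/4000 rad
Superposition: θ = Σ θ_i = 2829/1600000 rad ≈ 0.001768 rad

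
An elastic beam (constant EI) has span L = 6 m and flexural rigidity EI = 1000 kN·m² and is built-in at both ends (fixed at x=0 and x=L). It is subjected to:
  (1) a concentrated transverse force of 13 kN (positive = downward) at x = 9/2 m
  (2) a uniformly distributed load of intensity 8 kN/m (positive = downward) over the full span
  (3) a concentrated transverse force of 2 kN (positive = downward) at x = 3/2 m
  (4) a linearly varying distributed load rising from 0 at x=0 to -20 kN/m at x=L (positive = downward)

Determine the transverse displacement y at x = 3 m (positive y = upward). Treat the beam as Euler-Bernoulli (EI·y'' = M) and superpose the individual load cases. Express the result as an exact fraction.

y(3) = -27/16000 m

Load 1 — point force P=13 kN at a=9/2 m (b=L-a=3/2):
  y_1 = -Pb²x²(3aL-(3a+b)x)/(6L³EI)  [x≤a] = -13·(3/2)²·3²·(3·(9/2)·6-(3·(9/2)+(3/2))·3)/(6·6³·1000) = -117/16000 m
Load 2 — uniform load w=8 kN/m over full span:
  y_2 = -wx²(L-x)²/(24EI) = -8·3²·(6-3)²/(24·1000) = -27/1000 m
Load 3 — point force P=2 kN at a=3/2 m (b=L-a=9/2):
  y_3 = -Pa²(L-x)²(3bL-(3b+a)(L-x))/(6L³EI)  [x>a] = -2·(3/2)²·(6-3)²·(3·(9/2)·6-(3·(9/2)+(3/2))·(6-3))/(6·6³·1000) = -9/8000 m
Load 4 — triangular load w₀=-20 kN/m (0→w₀ over full span):
  y_4 = -w₀x²(L-x)²(x+2L)/(120LEI) = -(-20)·3²·(6-3)²·(3+2·6)/(120·6·1000) = 27/800 m
Superposition: y = Σ y_i = -27/16000 m ≈ -0.001687 m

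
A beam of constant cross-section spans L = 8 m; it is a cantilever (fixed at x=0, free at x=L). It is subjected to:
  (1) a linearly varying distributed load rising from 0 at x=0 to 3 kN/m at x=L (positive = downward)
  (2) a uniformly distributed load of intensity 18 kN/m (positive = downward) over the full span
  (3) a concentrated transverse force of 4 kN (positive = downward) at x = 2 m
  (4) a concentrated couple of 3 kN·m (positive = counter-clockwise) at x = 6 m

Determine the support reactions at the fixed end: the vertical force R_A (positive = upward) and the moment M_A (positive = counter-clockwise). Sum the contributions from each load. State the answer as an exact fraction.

Load 1 — triangular load w₀=3 kN/m (0→w₀ over full span):
  R_A = w₀L/2 = 3·8/2 = 12 kN
  M_A = w₀L²/3 = 3·8²/3 = 64 kN·m
Load 2 — uniform load w=18 kN/m over full span:
  R_A = wL = 18·8 = 144 kN
  M_A = wL²/2 = 18·8²/2 = 576 kN·m
Load 3 — point force P=4 kN at a=2 m (b=L-a=6):
  R_A = P = 4 kN
  M_A = Pa = 4·2 = 8 kN·m
Load 4 — applied couple M₀=3 kN·m at a=6 m (b=L-a=2):
  R_A = 0 kN
  M_A = -M₀ = -3 kN·m
Superposition: R_A = 160 kN, M_A = 645 kN·m

R_A = 160 kN, M_A = 645 kN·m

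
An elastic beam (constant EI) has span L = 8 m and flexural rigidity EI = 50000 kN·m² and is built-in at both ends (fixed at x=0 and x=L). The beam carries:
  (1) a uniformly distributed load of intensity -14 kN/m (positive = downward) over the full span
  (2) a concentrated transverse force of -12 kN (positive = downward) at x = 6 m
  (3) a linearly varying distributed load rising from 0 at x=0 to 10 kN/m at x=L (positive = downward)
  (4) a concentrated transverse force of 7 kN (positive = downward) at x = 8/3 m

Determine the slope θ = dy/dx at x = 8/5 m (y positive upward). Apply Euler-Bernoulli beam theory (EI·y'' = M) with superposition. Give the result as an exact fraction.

θ(8/5) = 15353/21093750 rad

Load 1 — uniform load w=-14 kN/m over full span:
  θ_1 = -wx(L-x)(L-2x)/(12EI) = -(-14)·(8/5)·(8-(8/5))·(8-2·(8/5))/(12·50000) = 448/390625 rad
Load 2 — point force P=-12 kN at a=6 m (b=L-a=2):
  θ_2 = -Pb²x(2aL-(3a+b)x)/(2L³EI)  [x≤a] = -(-12)·2²·(8/5)·(2·6·8-(3·6+2)·(8/5))/(2·8³·50000) = 3/31250 rad
Load 3 — triangular load w₀=10 kN/m (0→w₀ over full span):
  θ_3 = -w₀(2x(L-x)(L-2x)(x+2L)+x²(L-x)²)/(120LEI) = -10·(2·(8/5)·(8-(8/5))·(8-2·(8/5))·((8/5)+2·8)+(8/5)²·(8-(8/5))²)/(120·8·50000) = -448/1171875 rad
Load 4 — point force P=7 kN at a=8/3 m (b=L-a=16/3):
  θ_4 = -Pb²x(2aL-(3a+b)x)/(2L³EI)  [x≤a] = -7·(16/3)²·(8/5)·(2·(8/3)·8-(3·(8/3)+(16/3))·(8/5))/(2·8³·50000) = -56/421875 rad
Superposition: θ = Σ θ_i = 15353/21093750 rad ≈ 0.000728 rad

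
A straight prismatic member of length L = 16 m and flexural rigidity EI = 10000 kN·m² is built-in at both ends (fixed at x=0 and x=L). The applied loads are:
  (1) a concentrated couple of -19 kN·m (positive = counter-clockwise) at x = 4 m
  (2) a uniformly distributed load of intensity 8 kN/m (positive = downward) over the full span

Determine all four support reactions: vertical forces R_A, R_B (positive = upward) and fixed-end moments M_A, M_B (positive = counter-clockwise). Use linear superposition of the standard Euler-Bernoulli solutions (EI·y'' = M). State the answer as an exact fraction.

R_A = 8021/128 kN, M_A = 8363/48 kN·m, R_B = 8363/128 kN, M_B = -8477/48 kN·m

Load 1 — applied couple M₀=-19 kN·m at a=4 m (b=L-a=12):
  R_A = 6M₀ab/L³ = 6·(-19)·4·12/16³ = -171/128 kN
  M_A = M₀b(2a-b)/L² = (-19)·12·(2·4-12)/16² = 57/16 kN·m
  R_B = -6M₀ab/L³ = -6·(-19)·4·12/16³ = 171/128 kN
  M_B = M₀a(2b-a)/L² = (-19)·4·(2·12-4)/16² = -95/16 kN·m
Load 2 — uniform load w=8 kN/m over full span:
  R_A = wL/2 = 8·16/2 = 64 kN
  M_A = wL²/12 = 8·16²/12 = 512/3 kN·m
  R_B = wL/2 = 8·16/2 = 64 kN
  M_B = -wL²/12 = -8·16²/12 = -512/3 kN·m
Superposition: R_A = 8021/128 kN, M_A = 8363/48 kN·m, R_B = 8363/128 kN, M_B = -8477/48 kN·m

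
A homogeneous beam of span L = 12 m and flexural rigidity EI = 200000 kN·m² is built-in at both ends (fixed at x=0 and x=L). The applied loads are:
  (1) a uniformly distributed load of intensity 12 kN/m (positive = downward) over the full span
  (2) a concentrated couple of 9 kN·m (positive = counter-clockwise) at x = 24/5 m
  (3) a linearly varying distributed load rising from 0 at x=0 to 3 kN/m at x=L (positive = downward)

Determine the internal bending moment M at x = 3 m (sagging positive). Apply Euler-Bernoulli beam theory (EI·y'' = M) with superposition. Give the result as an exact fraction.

Load 1 — uniform load w=12 kN/m over full span:
  M_1 = wLx/2 - wL²/12 - wx²/2 = 12·12·3/2 - 12·12²/12 - 12·3²/2 = 18 kN·m
Load 2 — applied couple M₀=9 kN·m at a=24/5 m (b=L-a=36/5):
  M_2 = R_Ax - M_A  [x≤a] with R_A=27/25, M_A=27/25 = (27/25)·3 - (27/25) = 54/25 kN·m
Load 3 — triangular load w₀=3 kN/m (0→w₀ over full span):
  M_3 = 3w₀Lx/20 - w₀L²/30 - w₀x³/(6L) = 3·3·12·3/20 - 3·12²/30 - 3·3³/(6·12) = 27/40 kN·m
Superposition: M = Σ M_i = 4167/200 kN·m ≈ 20.835000 kN·m

M(3) = 4167/200 kN·m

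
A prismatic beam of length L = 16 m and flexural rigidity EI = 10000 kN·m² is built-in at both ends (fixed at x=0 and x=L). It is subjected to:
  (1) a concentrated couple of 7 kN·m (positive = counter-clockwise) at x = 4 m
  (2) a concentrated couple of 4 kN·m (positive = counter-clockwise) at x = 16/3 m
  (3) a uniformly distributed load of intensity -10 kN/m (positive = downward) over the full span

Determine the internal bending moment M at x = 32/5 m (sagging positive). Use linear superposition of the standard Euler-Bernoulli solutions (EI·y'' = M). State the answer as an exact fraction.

M(32/5) = -4717/48 kN·m

Load 1 — applied couple M₀=7 kN·m at a=4 m (b=L-a=12):
  M_1 = R_Ax - M_A - M₀  [x>a] with R_A=63/128, M_A=-21/16 = (63/128)·(32/5) - (-21/16) - 7 = -203/80 kN·m
Load 2 — applied couple M₀=4 kN·m at a=16/3 m (b=L-a=32/3):
  M_2 = R_Ax - M_A - M₀  [x>a] with R_A=1/3, M_A=0 = (1/3)·(32/5) - 0 - 4 = -28/15 kN·m
Load 3 — uniform load w=-10 kN/m over full span:
  M_3 = wLx/2 - wL²/12 - wx²/2 = (-10)·16·(32/5)/2 - (-10)·16²/12 - (-10)·(32/5)²/2 = -1408/15 kN·m
Superposition: M = Σ M_i = -4717/48 kN·m ≈ -98.270833 kN·m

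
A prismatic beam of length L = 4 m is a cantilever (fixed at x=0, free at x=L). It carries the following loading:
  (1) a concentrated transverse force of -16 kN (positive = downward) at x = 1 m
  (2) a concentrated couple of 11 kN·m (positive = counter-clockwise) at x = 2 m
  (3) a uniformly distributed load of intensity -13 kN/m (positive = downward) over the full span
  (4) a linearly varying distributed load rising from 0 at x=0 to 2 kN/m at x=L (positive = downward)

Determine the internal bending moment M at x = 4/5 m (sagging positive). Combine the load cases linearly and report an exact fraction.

Load 1 — point force P=-16 kN at a=1 m (b=L-a=3):
  M_1 = -P(a-x)  [x≤a] = -(-16)·(1-(4/5)) = 16/5 kN·m
Load 2 — applied couple M₀=11 kN·m at a=2 m (b=L-a=2):
  M_2 = M₀  [x≤a] = 11 = 11 kN·m
Load 3 — uniform load w=-13 kN/m over full span:
  M_3 = -w(L-x)²/2 = -(-13)·(4-(4/5))²/2 = 1664/25 kN·m
Load 4 — triangular load w₀=2 kN/m (0→w₀ over full span):
  M_4 = w₀Lx/2 - w₀L²/3 - w₀x³/(6L) = 2·4·(4/5)/2 - 2·4²/3 - 2·(4/5)³/(6·4) = -2816/375 kN·m
Superposition: M = Σ M_i = 27469/375 kN·m ≈ 73.250667 kN·m

M(4/5) = 27469/375 kN·m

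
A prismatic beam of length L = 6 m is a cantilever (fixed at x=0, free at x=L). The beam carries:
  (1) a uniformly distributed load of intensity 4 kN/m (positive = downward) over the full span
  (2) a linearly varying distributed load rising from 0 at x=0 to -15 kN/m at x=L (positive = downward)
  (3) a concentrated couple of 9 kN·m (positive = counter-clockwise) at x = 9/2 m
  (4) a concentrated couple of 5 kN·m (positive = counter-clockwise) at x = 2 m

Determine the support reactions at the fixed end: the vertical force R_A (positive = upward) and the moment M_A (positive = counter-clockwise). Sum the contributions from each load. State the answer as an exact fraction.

Load 1 — uniform load w=4 kN/m over full span:
  R_A = wL = 4·6 = 24 kN
  M_A = wL²/2 = 4·6²/2 = 72 kN·m
Load 2 — triangular load w₀=-15 kN/m (0→w₀ over full span):
  R_A = w₀L/2 = (-15)·6/2 = -45 kN
  M_A = w₀L²/3 = (-15)·6²/3 = -180 kN·m
Load 3 — applied couple M₀=9 kN·m at a=9/2 m (b=L-a=3/2):
  R_A = 0 kN
  M_A = -M₀ = -9 kN·m
Load 4 — applied couple M₀=5 kN·m at a=2 m (b=L-a=4):
  R_A = 0 kN
  M_A = -M₀ = -5 kN·m
Superposition: R_A = -21 kN, M_A = -122 kN·m

R_A = -21 kN, M_A = -122 kN·m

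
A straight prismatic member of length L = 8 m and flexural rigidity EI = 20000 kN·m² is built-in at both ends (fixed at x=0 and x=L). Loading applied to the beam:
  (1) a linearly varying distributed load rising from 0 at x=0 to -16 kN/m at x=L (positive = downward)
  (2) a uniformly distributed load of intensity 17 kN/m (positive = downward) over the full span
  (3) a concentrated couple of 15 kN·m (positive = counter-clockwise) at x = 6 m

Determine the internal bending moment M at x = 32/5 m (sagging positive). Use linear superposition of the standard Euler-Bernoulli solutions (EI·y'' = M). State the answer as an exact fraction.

Load 1 — triangular load w₀=-16 kN/m (0→w₀ over full span):
  M_1 = 3w₀Lx/20 - w₀L²/30 - w₀x³/(6L) = 3·(-16)·8·(32/5)/20 - (-16)·8²/30 - (-16)·(32/5)³/(6·8) = -512/375 kN·m
Load 2 — uniform load w=17 kN/m over full span:
  M_2 = wLx/2 - wL²/12 - wx²/2 = 17·8·(32/5)/2 - 17·8²/12 - 17·(32/5)²/2 = -272/75 kN·m
Load 3 — applied couple M₀=15 kN·m at a=6 m (b=L-a=2):
  M_3 = R_Ax - M_A - M₀  [x>a] with R_A=135/64, M_A=75/16 = (135/64)·(32/5) - (75/16) - 15 = -99/16 kN·m
Superposition: M = Σ M_i = -22359/2000 kN·m ≈ -11.179500 kN·m

M(32/5) = -22359/2000 kN·m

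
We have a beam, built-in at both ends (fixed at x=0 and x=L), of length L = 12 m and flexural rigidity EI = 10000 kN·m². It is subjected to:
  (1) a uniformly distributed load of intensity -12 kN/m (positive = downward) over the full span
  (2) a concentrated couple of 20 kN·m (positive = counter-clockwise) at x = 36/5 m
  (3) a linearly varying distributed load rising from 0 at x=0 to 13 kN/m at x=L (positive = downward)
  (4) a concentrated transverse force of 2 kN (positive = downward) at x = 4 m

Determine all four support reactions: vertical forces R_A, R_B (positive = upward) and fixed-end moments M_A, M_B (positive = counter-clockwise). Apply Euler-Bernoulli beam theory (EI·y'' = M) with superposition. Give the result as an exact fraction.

Load 1 — uniform load w=-12 kN/m over full span:
  R_A = wL/2 = (-12)·12/2 = -72 kN
  M_A = wL²/12 = (-12)·12²/12 = -144 kN·m
  R_B = wL/2 = (-12)·12/2 = -72 kN
  M_B = -wL²/12 = -(-12)·12²/12 = 144 kN·m
Load 2 — applied couple M₀=20 kN·m at a=36/5 m (b=L-a=24/5):
  R_A = 6M₀ab/L³ = 6·20·(36/5)·(24/5)/12³ = 12/5 kN
  M_A = M₀b(2a-b)/L² = 20·(24/5)·(2·(36/5)-(24/5))/12² = 32/5 kN·m
  R_B = -6M₀ab/L³ = -6·20·(36/5)·(24/5)/12³ = -12/5 kN
  M_B = M₀a(2b-a)/L² = 20·(36/5)·(2·(24/5)-(36/5))/12² = 12/5 kN·m
Load 3 — triangular load w₀=13 kN/m (0→w₀ over full span):
  R_A = 3w₀L/20 = 3·13·12/20 = 117/5 kN
  M_A = w₀L²/30 = 13·12²/30 = 312/5 kN·m
  R_B = 7w₀L/20 = 7·13·12/20 = 273/5 kN
  M_B = -w₀L²/20 = -13·12²/20 = -468/5 kN·m
Load 4 — point force P=2 kN at a=4 m (b=L-a=8):
  R_A = Pb²(3a+b)/L³ = 2·8²·(3·4+8)/12³ = 40/27 kN
  M_A = Pab²/L² = 2·4·8²/12² = 32/9 kN·m
  R_B = Pa²(a+3b)/L³ = 2·4²·(4+3·8)/12³ = 14/27 kN
  M_B = -Pa²b/L² = -2·4²·8/12² = -16/9 kN·m
Superposition: R_A = -6037/135 kN, M_A = -3224/45 kN·m, R_B = -2603/135 kN, M_B = 2296/45 kN·m

R_A = -6037/135 kN, M_A = -3224/45 kN·m, R_B = -2603/135 kN, M_B = 2296/45 kN·m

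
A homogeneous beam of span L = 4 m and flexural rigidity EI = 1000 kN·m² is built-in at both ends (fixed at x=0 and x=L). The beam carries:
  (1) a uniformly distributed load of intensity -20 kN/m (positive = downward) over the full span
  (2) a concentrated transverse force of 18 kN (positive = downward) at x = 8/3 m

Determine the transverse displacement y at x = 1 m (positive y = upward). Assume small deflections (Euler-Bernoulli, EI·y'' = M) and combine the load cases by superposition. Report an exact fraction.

y(1) = 101/18000 m

Load 1 — uniform load w=-20 kN/m over full span:
  y_1 = -wx²(L-x)²/(24EI) = -(-20)·1²·(4-1)²/(24·1000) = 3/400 m
Load 2 — point force P=18 kN at a=8/3 m (b=L-a=4/3):
  y_2 = -Pb²x²(3aL-(3a+b)x)/(6L³EI)  [x≤a] = -18·(4/3)²·1²·(3·(8/3)·4-(3·(8/3)+(4/3))·1)/(6·4³·1000) = -17/9000 m
Superposition: y = Σ y_i = 101/18000 m ≈ 0.005611 m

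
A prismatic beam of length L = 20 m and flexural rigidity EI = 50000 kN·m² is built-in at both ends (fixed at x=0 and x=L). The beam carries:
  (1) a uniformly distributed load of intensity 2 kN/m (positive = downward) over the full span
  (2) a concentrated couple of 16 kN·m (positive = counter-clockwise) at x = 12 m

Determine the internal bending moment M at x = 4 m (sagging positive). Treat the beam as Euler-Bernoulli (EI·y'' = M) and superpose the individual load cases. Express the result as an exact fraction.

Load 1 — uniform load w=2 kN/m over full span:
  M_1 = wLx/2 - wL²/12 - wx²/2 = 2·20·4/2 - 2·20²/12 - 2·4²/2 = -8/3 kN·m
Load 2 — applied couple M₀=16 kN·m at a=12 m (b=L-a=8):
  M_2 = R_Ax - M_A  [x≤a] with R_A=144/125, M_A=128/25 = (144/125)·4 - (128/25) = -64/125 kN·m
Superposition: M = Σ M_i = -1192/375 kN·m ≈ -3.178667 kN·m

M(4) = -1192/375 kN·m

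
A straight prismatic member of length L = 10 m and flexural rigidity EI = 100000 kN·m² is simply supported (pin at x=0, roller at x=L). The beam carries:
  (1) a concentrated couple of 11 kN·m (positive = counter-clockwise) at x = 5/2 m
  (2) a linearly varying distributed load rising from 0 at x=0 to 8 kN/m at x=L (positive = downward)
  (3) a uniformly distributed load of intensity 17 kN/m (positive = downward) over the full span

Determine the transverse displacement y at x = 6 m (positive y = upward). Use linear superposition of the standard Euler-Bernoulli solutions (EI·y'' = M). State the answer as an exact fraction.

y(6) = -769597/30000000 m

Load 1 — applied couple M₀=11 kN·m at a=5/2 m (b=L-a=15/2):
  y_1 = (M₀x³/(6L)-M₀(x-a)²/2+C₁x)/EI  [x>a] with C₁=M₀(3b²-L²)/(6L)=605/48 = (11·6³/(6·10)-11·(6-(5/2))²/2+(605/48)·6)/100000 = 957/2000000 m
Load 2 — triangular load w₀=8 kN/m (0→w₀ over full span):
  y_2 = -w₀x(7L⁴-10L²x²+3x⁴)/(360LEI) = -8·6·(7·10⁴-10·10²·6²+3·6⁴)/(360·10·100000) = -1184/234375 m
Load 3 — uniform load w=17 kN/m over full span:
  y_3 = -wx(L³-2Lx²+x³)/(24EI) = -17·6·(10³-2·10·6²+6³)/(24·100000) = -527/25000 m
Superposition: y = Σ y_i = -769597/30000000 m ≈ -0.025653 m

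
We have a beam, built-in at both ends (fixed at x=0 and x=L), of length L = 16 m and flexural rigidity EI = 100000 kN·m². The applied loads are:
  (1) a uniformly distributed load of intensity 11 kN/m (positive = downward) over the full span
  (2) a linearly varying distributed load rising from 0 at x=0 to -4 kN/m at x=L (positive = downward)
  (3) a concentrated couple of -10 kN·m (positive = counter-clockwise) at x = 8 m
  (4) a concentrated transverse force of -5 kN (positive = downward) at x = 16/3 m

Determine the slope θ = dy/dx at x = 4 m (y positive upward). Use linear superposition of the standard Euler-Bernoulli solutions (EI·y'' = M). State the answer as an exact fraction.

θ(4) = -24239/9000000 rad

Load 1 — uniform load w=11 kN/m over full span:
  θ_1 = -wx(L-x)(L-2x)/(12EI) = -11·4·(16-4)·(16-2·4)/(12·100000) = -11/3125 rad
Load 2 — triangular load w₀=-4 kN/m (0→w₀ over full span):
  θ_2 = -w₀(2x(L-x)(L-2x)(x+2L)+x²(L-x)²)/(120LEI) = -(-4)·(2·4·(16-4)·(16-2·4)·(4+2·16)+4²·(16-4)²)/(120·16·100000) = 39/62500 rad
Load 3 — applied couple M₀=-10 kN·m at a=8 m (b=L-a=8):
  θ_3 = (R_Ax²/2 - M_Ax)/EI  [x≤a] with R_A=-15/16, M_A=-5/2 = ((-15/16)·4²/2 - (-5/2)·4)/100000 = 1/40000 rad
Load 4 — point force P=-5 kN at a=16/3 m (b=L-a=32/3):
  θ_4 = -Pb²x(2aL-(3a+b)x)/(2L³EI)  [x≤a] = -(-5)·(32/3)²·4·(2·(16/3)·16-(3·(16/3)+(32/3))·4)/(2·16³·100000) = 1/5625 rad
Superposition: θ = Σ θ_i = -24239/9000000 rad ≈ -0.002693 rad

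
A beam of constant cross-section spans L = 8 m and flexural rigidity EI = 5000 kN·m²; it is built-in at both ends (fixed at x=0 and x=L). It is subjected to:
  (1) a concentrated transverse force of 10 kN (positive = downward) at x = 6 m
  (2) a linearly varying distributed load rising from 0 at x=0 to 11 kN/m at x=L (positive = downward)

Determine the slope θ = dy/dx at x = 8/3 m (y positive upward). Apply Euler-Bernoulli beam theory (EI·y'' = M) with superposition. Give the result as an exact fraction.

Load 1 — point force P=10 kN at a=6 m (b=L-a=2):
  θ_1 = -Pb²x(2aL-(3a+b)x)/(2L³EI)  [x≤a] = -10·2²·(8/3)·(2·6·8-(3·6+2)·(8/3))/(2·8³·5000) = -1/1125 rad
Load 2 — triangular load w₀=11 kN/m (0→w₀ over full span):
  θ_2 = -w₀(2x(L-x)(L-2x)(x+2L)+x²(L-x)²)/(120LEI) = -11·(2·(8/3)·(8-(8/3))·(8-2·(8/3))·((8/3)+2·8)+(8/3)²·(8-(8/3))²)/(120·8·5000) = -2816/759375 rad
Superposition: θ = Σ θ_i = -3491/759375 rad ≈ -0.004597 rad

θ(8/3) = -3491/759375 rad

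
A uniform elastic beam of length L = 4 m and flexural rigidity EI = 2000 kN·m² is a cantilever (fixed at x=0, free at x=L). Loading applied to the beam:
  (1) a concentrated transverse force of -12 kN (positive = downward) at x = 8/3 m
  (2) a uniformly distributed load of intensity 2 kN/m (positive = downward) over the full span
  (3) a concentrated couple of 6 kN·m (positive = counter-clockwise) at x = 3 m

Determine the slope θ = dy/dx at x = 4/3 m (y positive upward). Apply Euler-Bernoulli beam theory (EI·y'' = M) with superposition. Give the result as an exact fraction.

Load 1 — point force P=-12 kN at a=8/3 m (b=L-a=4/3):
  θ_1 = -Px(2a-x)/(2EI)  [x≤a] = -(-12)·(4/3)·(2·(8/3)-(4/3))/(2·2000) = 2/125 rad
Load 2 — uniform load w=2 kN/m over full span:
  θ_2 = -wx(x²-3Lx+3L²)/(6EI) = -2·(4/3)·((4/3)²-3·4·(4/3)+3·4²)/(6·2000) = -76/10125 rad
Load 3 — applied couple M₀=6 kN·m at a=3 m (b=L-a=1):
  θ_3 = M₀x/EI  [x≤a] = 6·(4/3)/2000 = 1/250 rad
Superposition: θ = Σ θ_i = 253/20250 rad ≈ 0.012494 rad

θ(4/3) = 253/20250 rad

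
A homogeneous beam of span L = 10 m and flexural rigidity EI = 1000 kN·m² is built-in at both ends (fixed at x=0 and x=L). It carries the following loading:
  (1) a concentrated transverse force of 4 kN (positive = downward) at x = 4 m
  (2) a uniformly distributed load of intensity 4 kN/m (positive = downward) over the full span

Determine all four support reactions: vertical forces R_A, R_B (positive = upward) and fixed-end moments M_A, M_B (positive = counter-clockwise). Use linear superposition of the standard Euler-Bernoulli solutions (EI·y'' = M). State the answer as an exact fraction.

R_A = 2824/125 kN, M_A = 2932/75 kN·m, R_B = 2676/125 kN, M_B = -2788/75 kN·m

Load 1 — point force P=4 kN at a=4 m (b=L-a=6):
  R_A = Pb²(3a+b)/L³ = 4·6²·(3·4+6)/10³ = 324/125 kN
  M_A = Pab²/L² = 4·4·6²/10² = 144/25 kN·m
  R_B = Pa²(a+3b)/L³ = 4·4²·(4+3·6)/10³ = 176/125 kN
  M_B = -Pa²b/L² = -4·4²·6/10² = -96/25 kN·m
Load 2 — uniform load w=4 kN/m over full span:
  R_A = wL/2 = 4·10/2 = 20 kN
  M_A = wL²/12 = 4·10²/12 = 100/3 kN·m
  R_B = wL/2 = 4·10/2 = 20 kN
  M_B = -wL²/12 = -4·10²/12 = -100/3 kN·m
Superposition: R_A = 2824/125 kN, M_A = 2932/75 kN·m, R_B = 2676/125 kN, M_B = -2788/75 kN·m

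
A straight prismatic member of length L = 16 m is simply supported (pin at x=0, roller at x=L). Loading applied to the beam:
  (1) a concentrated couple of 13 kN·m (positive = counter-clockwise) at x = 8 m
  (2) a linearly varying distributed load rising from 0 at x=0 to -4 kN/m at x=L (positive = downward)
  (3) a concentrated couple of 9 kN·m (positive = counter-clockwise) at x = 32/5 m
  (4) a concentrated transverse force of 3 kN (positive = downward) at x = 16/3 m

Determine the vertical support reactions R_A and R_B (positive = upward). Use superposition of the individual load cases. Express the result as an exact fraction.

R_A = -175/24 kN, R_B = -521/24 kN

Load 1 — applied couple M₀=13 kN·m at a=8 m (b=L-a=8):
  R_A = M₀/L = 13/16 kN
  R_B = -M₀/L = -13/16 kN
Load 2 — triangular load w₀=-4 kN/m (0→w₀ over full span):
  R_A = w₀L/6 = (-4)·16/6 = -32/3 kN
  R_B = w₀L/3 = (-4)·16/3 = -64/3 kN
Load 3 — applied couple M₀=9 kN·m at a=32/5 m (b=L-a=48/5):
  R_A = M₀/L = 9/16 kN
  R_B = -M₀/L = -9/16 kN
Load 4 — point force P=3 kN at a=16/3 m (b=L-a=32/3):
  R_A = Pb/L = 3·(32/3)/16 = 2 kN
  R_B = Pa/L = 3·(16/3)/16 = 1 kN
Superposition: R_A = -175/24 kN, R_B = -521/24 kN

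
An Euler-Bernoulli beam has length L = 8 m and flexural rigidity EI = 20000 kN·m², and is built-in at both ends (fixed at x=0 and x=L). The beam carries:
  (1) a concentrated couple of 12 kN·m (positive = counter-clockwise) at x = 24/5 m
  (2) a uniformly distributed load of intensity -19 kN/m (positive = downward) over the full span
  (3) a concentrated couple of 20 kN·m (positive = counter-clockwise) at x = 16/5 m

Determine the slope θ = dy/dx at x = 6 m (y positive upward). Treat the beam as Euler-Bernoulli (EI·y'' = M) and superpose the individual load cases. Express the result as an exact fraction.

Load 1 — applied couple M₀=12 kN·m at a=24/5 m (b=L-a=16/5):
  θ_1 = (R_Ax²/2 - M_Ax - M₀(x-a))/EI  [x>a] with R_A=54/25, M_A=96/25 = ((54/25)·6²/2 - (96/25)·6 - 12·(6-(24/5)))/20000 = 9/125000 rad
Load 2 — uniform load w=-19 kN/m over full span:
  θ_2 = -wx(L-x)(L-2x)/(12EI) = -(-19)·6·(8-6)·(8-2·6)/(12·20000) = -19/5000 rad
Load 3 — applied couple M₀=20 kN·m at a=16/5 m (b=L-a=24/5):
  θ_3 = (R_Ax²/2 - M_Ax - M₀(x-a))/EI  [x>a] with R_A=18/5, M_A=12/5 = ((18/5)·6²/2 - (12/5)·6 - 20·(6-(16/5)))/20000 = -7/25000 rad
Superposition: θ = Σ θ_i = -501/125000 rad ≈ -0.004008 rad

θ(6) = -501/125000 rad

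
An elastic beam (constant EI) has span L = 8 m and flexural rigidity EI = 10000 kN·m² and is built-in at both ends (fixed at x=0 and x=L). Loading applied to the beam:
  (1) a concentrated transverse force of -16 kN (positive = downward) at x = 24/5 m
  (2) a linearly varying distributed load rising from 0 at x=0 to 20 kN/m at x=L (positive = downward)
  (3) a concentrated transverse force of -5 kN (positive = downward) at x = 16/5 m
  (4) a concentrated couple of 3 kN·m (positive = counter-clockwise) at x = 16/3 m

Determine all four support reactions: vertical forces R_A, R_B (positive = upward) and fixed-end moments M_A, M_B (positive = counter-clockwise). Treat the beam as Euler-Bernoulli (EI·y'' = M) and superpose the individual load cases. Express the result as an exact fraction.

Load 1 — point force P=-16 kN at a=24/5 m (b=L-a=16/5):
  R_A = Pb²(3a+b)/L³ = (-16)·(16/5)²·(3·(24/5)+(16/5))/8³ = -704/125 kN
  M_A = Pab²/L² = (-16)·(24/5)·(16/5)²/8² = -1536/125 kN·m
  R_B = Pa²(a+3b)/L³ = (-16)·(24/5)²·((24/5)+3·(16/5))/8³ = -1296/125 kN
  M_B = -Pa²b/L² = -(-16)·(24/5)²·(16/5)/8² = 2304/125 kN·m
Load 2 — triangular load w₀=20 kN/m (0→w₀ over full span):
  R_A = 3w₀L/20 = 3·20·8/20 = 24 kN
  M_A = w₀L²/30 = 20·8²/30 = 128/3 kN·m
  R_B = 7w₀L/20 = 7·20·8/20 = 56 kN
  M_B = -w₀L²/20 = -20·8²/20 = -64 kN·m
Load 3 — point force P=-5 kN at a=16/5 m (b=L-a=24/5):
  R_A = Pb²(3a+b)/L³ = (-5)·(24/5)²·(3·(16/5)+(24/5))/8³ = -81/25 kN
  M_A = Pab²/L² = (-5)·(16/5)·(24/5)²/8² = -144/25 kN·m
  R_B = Pa²(a+3b)/L³ = (-5)·(16/5)²·((16/5)+3·(24/5))/8³ = -44/25 kN
  M_B = -Pa²b/L² = -(-5)·(16/5)²·(24/5)/8² = 96/25 kN·m
Load 4 — applied couple M₀=3 kN·m at a=16/3 m (b=L-a=8/3):
  R_A = 6M₀ab/L³ = 6·3·(16/3)·(8/3)/8³ = 1/2 kN
  M_A = M₀b(2a-b)/L² = 3·(8/3)·(2·(16/3)-(8/3))/8² = 1 kN·m
  R_B = -6M₀ab/L³ = -6·3·(16/3)·(8/3)/8³ = -1/2 kN
  M_B = M₀a(2b-a)/L² = 3·(16/3)·(2·(8/3)-(16/3))/8² = 0 kN·m
Superposition: R_A = 3907/250 kN, M_A = 9607/375 kN·m, R_B = 10843/250 kN, M_B = -5216/125 kN·m

R_A = 3907/250 kN, M_A = 9607/375 kN·m, R_B = 10843/250 kN, M_B = -5216/125 kN·m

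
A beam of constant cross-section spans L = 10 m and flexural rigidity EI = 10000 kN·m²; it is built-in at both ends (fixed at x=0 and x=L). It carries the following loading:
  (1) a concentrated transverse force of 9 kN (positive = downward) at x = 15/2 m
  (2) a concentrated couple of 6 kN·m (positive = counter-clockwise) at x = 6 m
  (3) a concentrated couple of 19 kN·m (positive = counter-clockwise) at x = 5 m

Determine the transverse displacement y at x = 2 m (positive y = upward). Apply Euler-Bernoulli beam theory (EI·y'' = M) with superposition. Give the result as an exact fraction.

y(2) = -29901/20000000 m

Load 1 — point force P=9 kN at a=15/2 m (b=L-a=5/2):
  y_1 = -Pb²x²(3aL-(3a+b)x)/(6L³EI)  [x≤a] = -9·(5/2)²·2²·(3·(15/2)·10-(3·(15/2)+(5/2))·2)/(6·10³·10000) = -21/32000 m
Load 2 — applied couple M₀=6 kN·m at a=6 m (b=L-a=4):
  y_2 = (R_Ax³/6 - M_Ax²/2)/EI  [x≤a] with R_A=108/125, M_A=48/25 = ((108/125)·2³/6 - (48/25)·2²/2)/10000 = -21/78125 m
Load 3 — applied couple M₀=19 kN·m at a=5 m (b=L-a=5):
  y_3 = (R_Ax³/6 - M_Ax²/2)/EI  [x≤a] with R_A=57/20, M_A=19/4 = ((57/20)·2³/6 - (19/4)·2²/2)/10000 = -57/100000 m
Superposition: y = Σ y_i = -29901/20000000 m ≈ -0.001495 m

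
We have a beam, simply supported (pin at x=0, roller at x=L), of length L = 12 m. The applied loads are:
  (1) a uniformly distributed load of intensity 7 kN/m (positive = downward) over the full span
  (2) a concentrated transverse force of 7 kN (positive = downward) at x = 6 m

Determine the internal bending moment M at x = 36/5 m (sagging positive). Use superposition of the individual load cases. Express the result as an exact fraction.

M(36/5) = 3444/25 kN·m

Load 1 — uniform load w=7 kN/m over full span:
  M_1 = wx(L-x)/2 = 7·(36/5)·(12-(36/5))/2 = 3024/25 kN·m
Load 2 — point force P=7 kN at a=6 m (b=L-a=6):
  M_2 = Pa(L-x)/L  [x>a] = 7·6·(12-(36/5))/12 = 84/5 kN·m
Superposition: M = Σ M_i = 3444/25 kN·m ≈ 137.760000 kN·m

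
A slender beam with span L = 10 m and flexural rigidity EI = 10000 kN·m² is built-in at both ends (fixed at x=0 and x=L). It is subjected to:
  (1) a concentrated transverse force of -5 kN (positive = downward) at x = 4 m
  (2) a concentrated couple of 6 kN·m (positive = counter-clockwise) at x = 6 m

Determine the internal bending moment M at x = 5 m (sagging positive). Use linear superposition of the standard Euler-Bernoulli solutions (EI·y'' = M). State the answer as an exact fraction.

M(5) = -8/5 kN·m

Load 1 — point force P=-5 kN at a=4 m (b=L-a=6):
  M_1 = Pa²(a+3b)(L-x)/L³ - Pa²b/L²  [x>a] = (-5)·4²·(4+3·6)·(10-5)/10³ - (-5)·4²·6/10² = -4 kN·m
Load 2 — applied couple M₀=6 kN·m at a=6 m (b=L-a=4):
  M_2 = R_Ax - M_A  [x≤a] with R_A=108/125, M_A=48/25 = (108/125)·5 - (48/25) = 12/5 kN·m
Superposition: M = Σ M_i = -8/5 kN·m ≈ -1.600000 kN·m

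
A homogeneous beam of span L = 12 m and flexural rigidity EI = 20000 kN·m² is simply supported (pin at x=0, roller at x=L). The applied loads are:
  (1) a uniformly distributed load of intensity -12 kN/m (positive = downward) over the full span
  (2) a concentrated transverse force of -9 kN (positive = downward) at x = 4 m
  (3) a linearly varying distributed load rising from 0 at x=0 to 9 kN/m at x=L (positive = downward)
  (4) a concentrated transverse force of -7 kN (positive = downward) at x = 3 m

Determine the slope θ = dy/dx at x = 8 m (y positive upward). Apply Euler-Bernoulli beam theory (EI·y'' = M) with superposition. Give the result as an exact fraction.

Load 1 — uniform load w=-12 kN/m over full span:
  θ_1 = -w(L³-6Lx²+4x³)/(24EI) = -(-12)·(12³-6·12·8²+4·8³)/(24·20000) = -13/625 rad
Load 2 — point force P=-9 kN at a=4 m (b=L-a=8):
  θ_2 = -Pa(2L²-6Lx+3x²+a²)/(6LEI)  [x>a] = -(-9)·4·(2·12²-6·12·8+3·8²+4²)/(6·12·20000) = -1/500 rad
Load 3 — triangular load w₀=9 kN/m (0→w₀ over full span):
  θ_3 = -w₀(7L⁴-30L²x²+15x⁴)/(360LEI) = -9·(7·12⁴-30·12²·8²+15·8⁴)/(360·12·20000) = 91/12500 rad
Load 4 — point force P=-7 kN at a=3 m (b=L-a=9):
  θ_4 = -Pa(2L²-6Lx+3x²+a²)/(6LEI)  [x>a] = -(-7)·3·(2·12²-6·12·8+3·8²+3²)/(6·12·20000) = -203/160000 rad
Superposition: θ = Σ θ_i = -13431/800000 rad ≈ -0.016789 rad

θ(8) = -13431/800000 rad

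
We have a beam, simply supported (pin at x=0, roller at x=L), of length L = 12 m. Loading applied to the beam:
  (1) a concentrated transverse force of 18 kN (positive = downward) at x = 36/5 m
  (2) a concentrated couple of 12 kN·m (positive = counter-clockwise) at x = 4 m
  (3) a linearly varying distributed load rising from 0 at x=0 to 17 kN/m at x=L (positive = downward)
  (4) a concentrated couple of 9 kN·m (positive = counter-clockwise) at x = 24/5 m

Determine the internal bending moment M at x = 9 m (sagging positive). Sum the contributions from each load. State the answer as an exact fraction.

Load 1 — point force P=18 kN at a=36/5 m (b=L-a=24/5):
  M_1 = Pa(L-x)/L  [x>a] = 18·(36/5)·(12-9)/12 = 162/5 kN·m
Load 2 — applied couple M₀=12 kN·m at a=4 m (b=L-a=8):
  M_2 = M₀x/L - M₀  [x>a] = 12·9/12 - 12 = -3 kN·m
Load 3 — triangular load w₀=17 kN/m (0→w₀ over full span):
  M_3 = w₀Lx/6 - w₀x³/(6L) = 17·12·9/6 - 17·9³/(6·12) = 1071/8 kN·m
Load 4 — applied couple M₀=9 kN·m at a=24/5 m (b=L-a=36/5):
  M_4 = M₀x/L - M₀  [x>a] = 9·9/12 - 9 = -9/4 kN·m
Superposition: M = Σ M_i = 6441/40 kN·m ≈ 161.025000 kN·m

M(9) = 6441/40 kN·m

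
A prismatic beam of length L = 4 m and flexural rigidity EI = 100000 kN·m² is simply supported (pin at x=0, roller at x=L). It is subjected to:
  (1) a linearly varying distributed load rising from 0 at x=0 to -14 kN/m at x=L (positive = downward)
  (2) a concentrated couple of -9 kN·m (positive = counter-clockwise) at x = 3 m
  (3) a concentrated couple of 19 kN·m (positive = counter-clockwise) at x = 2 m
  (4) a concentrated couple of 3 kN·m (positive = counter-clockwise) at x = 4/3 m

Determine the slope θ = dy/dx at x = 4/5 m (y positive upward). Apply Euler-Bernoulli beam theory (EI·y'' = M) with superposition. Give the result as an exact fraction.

Load 1 — triangular load w₀=-14 kN/m (0→w₀ over full span):
  θ_1 = -w₀(7L⁴-30L²x²+15x⁴)/(360LEI) = -(-14)·(7·4⁴-30·4²·(4/5)²+15·(4/5)⁴)/(360·4·100000) = 2548/17578125 rad
Load 2 — applied couple M₀=-9 kN·m at a=3 m (b=L-a=1):
  θ_2 = (M₀x²/(2L)+C₁)/EI  [x≤a] with C₁=M₀(3b²-L²)/(6L)=39/8 = ((-9)·(4/5)²/(2·4)+(39/8))/100000 = 831/20000000 rad
Load 3 — applied couple M₀=19 kN·m at a=2 m (b=L-a=2):
  θ_3 = (M₀x²/(2L)+C₁)/EI  [x≤a] with C₁=M₀(3b²-L²)/(6L)=-19/6 = (19·(4/5)²/(2·4)+(-19/6))/100000 = -247/15000000 rad
Load 4 — applied couple M₀=3 kN·m at a=4/3 m (b=L-a=8/3):
  θ_4 = (M₀x²/(2L)+C₁)/EI  [x≤a] with C₁=M₀(3b²-L²)/(6L)=2/3 = (3·(4/5)²/(2·4)+(2/3))/100000 = 17/1875000 rad
Superposition: θ = Σ θ_i = 805963/4500000000 rad ≈ 0.000179 rad

θ(4/5) = 805963/4500000000 rad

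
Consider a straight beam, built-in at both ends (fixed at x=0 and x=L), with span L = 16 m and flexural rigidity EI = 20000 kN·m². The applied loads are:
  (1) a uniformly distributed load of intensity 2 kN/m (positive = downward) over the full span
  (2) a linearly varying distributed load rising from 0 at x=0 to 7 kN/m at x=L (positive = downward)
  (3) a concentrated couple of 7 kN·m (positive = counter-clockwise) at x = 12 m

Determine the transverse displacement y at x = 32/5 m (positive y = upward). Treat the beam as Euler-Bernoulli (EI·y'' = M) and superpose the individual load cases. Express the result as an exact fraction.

Load 1 — uniform load w=2 kN/m over full span:
  y_1 = -wx²(L-x)²/(24EI) = -2·(32/5)²·(16-(32/5))²/(24·20000) = -6144/390625 m
Load 2 — triangular load w₀=7 kN/m (0→w₀ over full span):
  y_2 = -w₀x²(L-x)²(x+2L)/(120LEI) = -7·(32/5)²·(16-(32/5))²·((32/5)+2·16)/(120·16·20000) = -258048/9765625 m
Load 3 — applied couple M₀=7 kN·m at a=12 m (b=L-a=4):
  y_3 = (R_Ax³/6 - M_Ax²/2)/EI  [x≤a] with R_A=63/128, M_A=35/16 = ((63/128)·(32/5)³/6 - (35/16)·(32/5)²/2)/20000 = -91/78125 m
Superposition: y = Σ y_i = -423023/9765625 m ≈ -0.043318 m

y(32/5) = -423023/9765625 m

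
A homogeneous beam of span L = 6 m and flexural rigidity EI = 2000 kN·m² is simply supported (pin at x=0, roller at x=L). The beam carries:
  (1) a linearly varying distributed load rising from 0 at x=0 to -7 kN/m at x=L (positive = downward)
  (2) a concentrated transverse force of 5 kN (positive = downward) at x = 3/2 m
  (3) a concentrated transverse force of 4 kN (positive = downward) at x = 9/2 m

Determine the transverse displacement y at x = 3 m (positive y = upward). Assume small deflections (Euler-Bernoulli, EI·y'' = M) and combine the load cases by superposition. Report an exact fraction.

y(3) = 999/64000 m

Load 1 — triangular load w₀=-7 kN/m (0→w₀ over full span):
  y_1 = -w₀x(7L⁴-10L²x²+3x⁴)/(360LEI) = -(-7)·3·(7·6⁴-10·6²·3²+3·3⁴)/(360·6·2000) = 189/6400 m
Load 2 — point force P=5 kN at a=3/2 m (b=L-a=9/2):
  y_2 = -Pa(L-x)(2Lx-a²-x²)/(6LEI)  [x>a] = -5·(3/2)·(6-3)·(2·6·3-(3/2)²-3²)/(6·6·2000) = -99/12800 m
Load 3 — point force P=4 kN at a=9/2 m (b=L-a=3/2):
  y_3 = -Pbx(L²-b²-x²)/(6LEI)  [x≤a] = -4·(3/2)·3·(6²-(3/2)²-3²)/(6·6·2000) = -99/16000 m
Superposition: y = Σ y_i = 999/64000 m ≈ 0.015609 m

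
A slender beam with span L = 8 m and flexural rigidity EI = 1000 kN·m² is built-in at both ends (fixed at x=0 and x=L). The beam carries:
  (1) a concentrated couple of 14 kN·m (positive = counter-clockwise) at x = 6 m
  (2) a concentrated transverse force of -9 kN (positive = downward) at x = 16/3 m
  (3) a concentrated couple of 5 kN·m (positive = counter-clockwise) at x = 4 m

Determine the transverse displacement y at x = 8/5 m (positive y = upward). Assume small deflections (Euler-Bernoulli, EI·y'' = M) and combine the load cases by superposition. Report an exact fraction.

Load 1 — applied couple M₀=14 kN·m at a=6 m (b=L-a=2):
  y_1 = (R_Ax³/6 - M_Ax²/2)/EI  [x≤a] with R_A=63/32, M_A=35/8 = ((63/32)·(8/5)³/6 - (35/8)·(8/5)²/2)/1000 = -133/31250 m
Load 2 — point force P=-9 kN at a=16/3 m (b=L-a=8/3):
  y_2 = -Pb²x²(3aL-(3a+b)x)/(6L³EI)  [x≤a] = -(-9)·(8/3)²·(8/5)²·(3·(16/3)·8-(3·(16/3)+(8/3))·(8/5))/(6·8³·1000) = 736/140625 m
Load 3 — applied couple M₀=5 kN·m at a=4 m (b=L-a=4):
  y_3 = (R_Ax³/6 - M_Ax²/2)/EI  [x≤a] with R_A=15/16, M_A=5/4 = ((15/16)·(8/5)³/6 - (5/4)·(8/5)²/2)/1000 = -3/3125 m
Superposition: y = Σ y_i = 1/56250 m ≈ 0.000018 m

y(8/5) = 1/56250 m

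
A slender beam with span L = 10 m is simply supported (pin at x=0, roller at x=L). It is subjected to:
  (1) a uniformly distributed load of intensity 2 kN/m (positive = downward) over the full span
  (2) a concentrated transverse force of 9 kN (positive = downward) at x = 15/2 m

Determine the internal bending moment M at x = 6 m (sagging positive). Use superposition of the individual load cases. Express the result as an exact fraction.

M(6) = 75/2 kN·m

Load 1 — uniform load w=2 kN/m over full span:
  M_1 = wx(L-x)/2 = 2·6·(10-6)/2 = 24 kN·m
Load 2 — point force P=9 kN at a=15/2 m (b=L-a=5/2):
  M_2 = Pbx/L  [x≤a] = 9·(5/2)·6/10 = 27/2 kN·m
Superposition: M = Σ M_i = 75/2 kN·m ≈ 37.500000 kN·m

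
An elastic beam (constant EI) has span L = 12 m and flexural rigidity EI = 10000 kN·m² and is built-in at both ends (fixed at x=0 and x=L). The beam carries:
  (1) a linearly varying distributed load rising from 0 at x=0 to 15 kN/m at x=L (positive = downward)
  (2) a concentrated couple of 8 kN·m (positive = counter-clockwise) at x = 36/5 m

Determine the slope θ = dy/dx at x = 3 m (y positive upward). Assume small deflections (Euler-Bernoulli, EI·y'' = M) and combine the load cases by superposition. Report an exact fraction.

θ(3) = -81663/8000000 rad

Load 1 — triangular load w₀=15 kN/m (0→w₀ over full span):
  θ_1 = -w₀(2x(L-x)(L-2x)(x+2L)+x²(L-x)²)/(120LEI) = -15·(2·3·(12-3)·(12-2·3)·(3+2·12)+3²·(12-3)²)/(120·12·10000) = -3159/320000 rad
Load 2 — applied couple M₀=8 kN·m at a=36/5 m (b=L-a=24/5):
  θ_2 = (R_Ax²/2 - M_Ax)/EI  [x≤a] with R_A=24/25, M_A=64/25 = ((24/25)·3²/2 - (64/25)·3)/10000 = -21/62500 rad
Superposition: θ = Σ θ_i = -81663/8000000 rad ≈ -0.010208 rad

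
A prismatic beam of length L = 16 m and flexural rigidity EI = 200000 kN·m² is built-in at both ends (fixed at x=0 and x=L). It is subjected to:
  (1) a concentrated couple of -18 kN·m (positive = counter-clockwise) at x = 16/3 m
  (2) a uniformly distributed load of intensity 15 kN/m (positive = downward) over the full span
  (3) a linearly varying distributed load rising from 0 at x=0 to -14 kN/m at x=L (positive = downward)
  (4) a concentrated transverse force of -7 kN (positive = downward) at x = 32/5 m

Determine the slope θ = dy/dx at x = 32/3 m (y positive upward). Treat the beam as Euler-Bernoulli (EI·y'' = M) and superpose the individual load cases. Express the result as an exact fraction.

Load 1 — applied couple M₀=-18 kN·m at a=16/3 m (b=L-a=32/3):
  θ_1 = (R_Ax²/2 - M_Ax - M₀(x-a))/EI  [x>a] with R_A=-3/2, M_A=0 = ((-3/2)·(32/3)²/2 - 0·(32/3) - (-18)·((32/3)-(16/3)))/200000 = 1/18750 rad
Load 2 — uniform load w=15 kN/m over full span:
  θ_2 = -wx(L-x)(L-2x)/(12EI) = -15·(32/3)·(16-(32/3))·(16-2·(32/3))/(12·200000) = 32/16875 rad
Load 3 — triangular load w₀=-14 kN/m (0→w₀ over full span):
  θ_3 = -w₀(2x(L-x)(L-2x)(x+2L)+x²(L-x)²)/(120LEI) = -(-14)·(2·(32/3)·(16-(32/3))·(16-2·(32/3))·((32/3)+2·16)+(32/3)²·(16-(32/3))²)/(120·16·200000) = -3136/3796875 rad
Load 4 — point force P=-7 kN at a=32/5 m (b=L-a=48/5):
  θ_4 = Pa²(L-x)(2bL-(3b+a)(L-x))/(2L³EI)  [x>a] = (-7)·(32/5)²·(16-(32/3))·(2·(48/5)·16-(3·(48/5)+(32/5))·(16-(32/3)))/(2·16³·200000) = -392/3515625 rad
Superposition: θ = Σ θ_i = 192157/189843750 rad ≈ 0.001012 rad

θ(32/3) = 192157/189843750 rad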